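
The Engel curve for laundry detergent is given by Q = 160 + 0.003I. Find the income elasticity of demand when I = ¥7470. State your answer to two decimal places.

At I = 7470: Q = 182.410.
dQ/dI = 0.003.
η = (dQ/dI)·(I/Q) = 0.003 × (7470/182.410) = 0.12.

0.12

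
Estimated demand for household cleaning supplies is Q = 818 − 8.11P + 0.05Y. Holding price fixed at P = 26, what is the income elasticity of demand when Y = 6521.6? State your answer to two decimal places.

At P = 26, Y = 6521.6: Q = 933.220.
Holding P constant, ∂Q/∂Y = 0.05.
η_Y = (∂Q/∂Y)·(Y/Q) = 0.05 × (6521.6/933.220) = 0.35.

0.35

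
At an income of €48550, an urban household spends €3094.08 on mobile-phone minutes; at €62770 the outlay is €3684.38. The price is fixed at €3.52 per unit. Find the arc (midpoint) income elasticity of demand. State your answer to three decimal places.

With a constant price, Q₁ = 3094.08/3.52 = 879.000 and Q₂ = 3684.38/3.52 = 1046.699 (equivalently, work directly with expenditure since P cancels).
Midpoint %ΔQ = (3684.38 − 3094.08)/3389.23 = 0.17417; midpoint %ΔI = (62770 − 48550)/55660 = 0.25548.
η = 0.17417 / 0.25548 = 0.682.

0.682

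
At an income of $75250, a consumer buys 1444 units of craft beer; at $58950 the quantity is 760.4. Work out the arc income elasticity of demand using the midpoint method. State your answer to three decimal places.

ΔQ = 760.4 − 1444 = -683.6; midpoint Q̄ = (1444 + 760.4)/2 = 1102.2.
ΔI = 58950 − 75250 = -16300; midpoint Ī = (75250 + 58950)/2 = 67100.
η = (ΔQ/Q̄) ÷ (ΔI/Ī) = (-683.6/1102.2) ÷ (-16300/67100) = 2.553.

2.553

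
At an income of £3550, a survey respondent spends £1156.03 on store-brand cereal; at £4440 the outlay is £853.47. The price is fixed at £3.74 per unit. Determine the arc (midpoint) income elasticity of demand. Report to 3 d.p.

-1.352

With a constant price, Q₁ = 1156.03/3.74 = 309.099 and Q₂ = 853.47/3.74 = 228.201 (equivalently, work directly with expenditure since P cancels).
Midpoint %ΔQ = (853.47 − 1156.03)/1004.75 = -0.30113; midpoint %ΔI = (4440 − 3550)/3995 = 0.22278.
η = -0.30113 / 0.22278 = -1.352.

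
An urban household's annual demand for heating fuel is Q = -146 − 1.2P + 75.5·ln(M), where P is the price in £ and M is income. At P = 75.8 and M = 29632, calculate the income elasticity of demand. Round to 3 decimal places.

0.140

At P = 75.8, M = 29632: Q = 540.434.
Holding P constant, ∂Q/∂M = 75.5/M = 0.00254792.
η_M = (∂Q/∂M)·(M/Q) = 0.00254792 × (29632/540.434) = 0.140.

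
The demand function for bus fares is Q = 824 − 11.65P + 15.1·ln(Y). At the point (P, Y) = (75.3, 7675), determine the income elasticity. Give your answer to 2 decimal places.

0.18

At P = 75.3, Y = 7675: Q = 81.835.
Holding P constant, ∂Q/∂Y = 15.1/Y = 0.00196743.
η_Y = (∂Q/∂Y)·(Y/Q) = 0.00196743 × (7675/81.835) = 0.18.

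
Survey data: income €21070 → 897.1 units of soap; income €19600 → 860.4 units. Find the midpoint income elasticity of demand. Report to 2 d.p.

0.58

ΔQ = 860.4 − 897.1 = -36.7; midpoint Q̄ = (897.1 + 860.4)/2 = 878.75.
ΔI = 19600 − 21070 = -1470; midpoint Ī = (21070 + 19600)/2 = 20335.
η = (ΔQ/Q̄) ÷ (ΔI/Ī) = (-36.7/878.75) ÷ (-1470/20335) = 0.58.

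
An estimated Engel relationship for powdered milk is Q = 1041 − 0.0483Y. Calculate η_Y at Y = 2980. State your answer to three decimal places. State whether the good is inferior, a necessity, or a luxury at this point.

At Y = 2980: Q = 897.066.
dQ/dY = −0.0483.
η = (dQ/dY)·(Y/Q) = -0.0483 × (2980/897.066) = -0.160.
Since η < 0, the good is an inferior good.

-0.160 (inferior good)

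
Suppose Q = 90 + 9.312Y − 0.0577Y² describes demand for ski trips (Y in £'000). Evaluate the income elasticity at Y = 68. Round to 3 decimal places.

0.218

At Y = 68: Q = 456.4112.
dQ/dY = 9.312 − 0.1154Y = 1.46480.
η = (dQ/dY)·(Y/Q) = 1.46480 × (68/456.4112) = 0.218.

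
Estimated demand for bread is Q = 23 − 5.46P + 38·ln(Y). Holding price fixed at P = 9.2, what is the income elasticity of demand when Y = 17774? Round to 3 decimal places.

At P = 9.2, Y = 17774: Q = 344.617.
Holding P constant, ∂Q/∂Y = 38/Y = 0.00213795.
η_Y = (∂Q/∂Y)·(Y/Q) = 0.00213795 × (17774/344.617) = 0.110.

0.110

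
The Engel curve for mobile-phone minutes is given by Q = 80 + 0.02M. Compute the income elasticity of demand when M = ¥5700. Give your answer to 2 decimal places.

0.59

At M = 5700: Q = 194.000.
dQ/dM = 0.02.
η = (dQ/dM)·(M/Q) = 0.02 × (5700/194.000) = 0.59.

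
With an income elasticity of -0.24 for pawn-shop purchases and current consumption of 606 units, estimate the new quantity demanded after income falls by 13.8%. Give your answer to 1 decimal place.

626.1

%ΔQ ≈ η × %ΔI = -0.24 × (-13.8%) = 3.312%.
New Q ≈ 606 × (1 + 0.03312) = 626.1.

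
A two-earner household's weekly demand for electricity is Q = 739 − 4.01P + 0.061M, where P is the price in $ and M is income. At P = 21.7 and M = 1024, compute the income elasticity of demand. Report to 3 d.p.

0.087

At P = 21.7, M = 1024: Q = 714.447.
Holding P constant, ∂Q/∂M = 0.061.
η_M = (∂Q/∂M)·(M/Q) = 0.061 × (1024/714.447) = 0.087.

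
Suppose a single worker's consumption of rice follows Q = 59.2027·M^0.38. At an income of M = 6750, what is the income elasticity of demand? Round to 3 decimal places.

For Q = A·M^β the income elasticity is constant and equal to β.
Here β = 0.38, so η = 0.380.

0.380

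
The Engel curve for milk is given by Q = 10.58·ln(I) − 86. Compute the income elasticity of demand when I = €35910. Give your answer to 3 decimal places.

0.424

At I = 35910: Q = 24.971.
dQ/dI = 10.58/I = 0.000294625 at this income.
η = (dQ/dI)·(I/Q) = 0.000294625 × (35910/24.971) = 0.424.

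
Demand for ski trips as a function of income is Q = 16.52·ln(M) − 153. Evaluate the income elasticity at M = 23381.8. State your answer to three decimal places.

At M = 23381.8: Q = 13.186.
dQ/dM = 16.52/M = 0.000706532 at this income.
η = (dQ/dM)·(M/Q) = 0.000706532 × (23381.8/13.186) = 1.253.

1.253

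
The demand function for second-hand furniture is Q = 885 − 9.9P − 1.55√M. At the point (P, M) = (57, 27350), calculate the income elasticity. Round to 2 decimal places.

At P = 57, M = 27350: Q = 64.364.
Holding P constant, ∂Q/∂M = -1.55/(2√M) = -0.00468622.
η_M = (∂Q/∂M)·(M/Q) = -0.00468622 × (27350/64.364) = -1.99.

-1.99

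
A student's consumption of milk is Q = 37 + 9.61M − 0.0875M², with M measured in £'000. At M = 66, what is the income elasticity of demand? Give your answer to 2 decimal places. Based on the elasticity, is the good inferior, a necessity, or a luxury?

At M = 66: Q = 290.1100.
dQ/dM = 9.61 − 0.175M = -1.94000.
η = (dQ/dM)·(M/Q) = -1.94000 × (66/290.1100) = -0.44.
η < 0 ⇒ inferior good.

-0.44 (inferior good)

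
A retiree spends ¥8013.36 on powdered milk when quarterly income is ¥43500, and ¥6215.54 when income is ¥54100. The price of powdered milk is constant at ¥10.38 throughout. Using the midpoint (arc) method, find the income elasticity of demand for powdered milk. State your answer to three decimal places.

-1.163

With a constant price, Q₁ = 8013.36/10.38 = 772.000 and Q₂ = 6215.54/10.38 = 598.800 (equivalently, work directly with expenditure since P cancels).
Midpoint %ΔQ = (6215.54 − 8013.36)/7114.45 = -0.25270; midpoint %ΔI = (54100 − 43500)/48800 = 0.21721.
η = -0.25270 / 0.21721 = -1.163.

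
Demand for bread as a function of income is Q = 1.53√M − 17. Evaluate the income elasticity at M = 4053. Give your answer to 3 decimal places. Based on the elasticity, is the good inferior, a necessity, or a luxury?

At M = 4053: Q = 80.405.
dQ/dM = 1.53/(2√M) = 0.0120164 at this income.
η = (dQ/dM)·(M/Q) = 0.0120164 × (4053/80.405) = 0.606.
Since 0 < η < 1, the good is a necessity.

0.606 (necessity)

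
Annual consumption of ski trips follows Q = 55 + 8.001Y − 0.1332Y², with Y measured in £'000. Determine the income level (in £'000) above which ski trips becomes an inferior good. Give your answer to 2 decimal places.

dQ/dY = 8.001 − 0.2664Y.
The good is inferior where dQ/dY < 0. Setting dQ/dY = 0 gives Y = 8.001 / 0.2664 = 30.03.

30.03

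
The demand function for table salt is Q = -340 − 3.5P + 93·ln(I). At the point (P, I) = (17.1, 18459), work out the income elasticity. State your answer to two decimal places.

At P = 17.1, I = 18459: Q = 513.718.
Holding P constant, ∂Q/∂I = 93/I = 0.00503819.
η_I = (∂Q/∂I)·(I/Q) = 0.00503819 × (18459/513.718) = 0.18.

0.18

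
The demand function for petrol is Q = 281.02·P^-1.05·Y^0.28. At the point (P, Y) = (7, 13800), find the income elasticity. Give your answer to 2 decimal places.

For a multiplicative demand Q = A·P^α·Y^β, the income elasticity is β everywhere.
Here β = 0.28, so η = 0.28.

0.28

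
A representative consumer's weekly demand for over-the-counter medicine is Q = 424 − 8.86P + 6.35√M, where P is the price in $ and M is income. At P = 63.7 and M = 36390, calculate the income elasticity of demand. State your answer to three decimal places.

At P = 63.7, M = 36390: Q = 1070.954.
Holding P constant, ∂Q/∂M = 6.35/(2√M) = 0.0166438.
η_M = (∂Q/∂M)·(M/Q) = 0.0166438 × (36390/1070.954) = 0.566.

0.566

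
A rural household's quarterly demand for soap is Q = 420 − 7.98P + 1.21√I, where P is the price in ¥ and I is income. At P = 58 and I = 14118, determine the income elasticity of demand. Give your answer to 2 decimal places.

0.71

At P = 58, I = 14118: Q = 100.931.
Holding P constant, ∂Q/∂I = 1.21/(2√I) = 0.00509177.
η_I = (∂Q/∂I)·(I/Q) = 0.00509177 × (14118/100.931) = 0.71.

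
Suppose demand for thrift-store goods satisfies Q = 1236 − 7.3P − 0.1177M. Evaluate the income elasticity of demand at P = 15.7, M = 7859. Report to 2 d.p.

-4.71

At P = 15.7, M = 7859: Q = 196.386.
Holding P constant, ∂Q/∂M = −0.1177.
η_M = (∂Q/∂M)·(M/Q) = -0.1177 × (7859/196.386) = -4.71.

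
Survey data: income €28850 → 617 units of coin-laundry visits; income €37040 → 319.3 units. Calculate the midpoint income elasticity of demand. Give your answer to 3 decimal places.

ΔQ = 319.3 − 617 = -297.7; midpoint Q̄ = (617 + 319.3)/2 = 468.15.
ΔI = 37040 − 28850 = 8190; midpoint Ī = (28850 + 37040)/2 = 32945.
η = (ΔQ/Q̄) ÷ (ΔI/Ī) = (-297.7/468.15) ÷ (8190/32945) = -2.558.

-2.558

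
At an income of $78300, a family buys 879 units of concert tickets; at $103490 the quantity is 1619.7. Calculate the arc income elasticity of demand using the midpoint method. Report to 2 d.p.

ΔQ = 1619.7 − 879 = 740.7; midpoint Q̄ = (879 + 1619.7)/2 = 1249.35.
ΔI = 103490 − 78300 = 25190; midpoint Ī = (78300 + 103490)/2 = 90895.
η = (ΔQ/Q̄) ÷ (ΔI/Ī) = (740.7/1249.35) ÷ (25190/90895) = 2.14.

2.14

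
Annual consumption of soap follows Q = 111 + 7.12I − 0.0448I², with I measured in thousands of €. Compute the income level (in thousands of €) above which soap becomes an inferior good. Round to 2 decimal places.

dQ/dI = 7.12 − 0.0896I.
The good is inferior where dQ/dI < 0. Setting dQ/dI = 0 gives I = 7.12 / 0.0896 = 79.46.

79.46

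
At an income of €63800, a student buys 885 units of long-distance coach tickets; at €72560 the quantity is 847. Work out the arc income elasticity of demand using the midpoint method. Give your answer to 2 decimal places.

-0.34

ΔQ = 847 − 885 = -38; midpoint Q̄ = (885 + 847)/2 = 866.
ΔI = 72560 − 63800 = 8760; midpoint Ī = (63800 + 72560)/2 = 68180.
η = (ΔQ/Q̄) ÷ (ΔI/Ī) = (-38/866) ÷ (8760/68180) = -0.34.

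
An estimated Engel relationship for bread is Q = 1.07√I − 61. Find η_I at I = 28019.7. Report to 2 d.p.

At I = 28019.7: Q = 118.108.
dQ/dI = 1.07/(2√I) = 0.00319611 at this income.
η = (dQ/dI)·(I/Q) = 0.00319611 × (28019.7/118.108) = 0.76.

0.76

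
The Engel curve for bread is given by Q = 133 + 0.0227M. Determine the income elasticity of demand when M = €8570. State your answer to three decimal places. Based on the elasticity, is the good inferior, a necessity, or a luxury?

At M = 8570: Q = 327.539.
dQ/dM = 0.0227.
η = (dQ/dM)·(M/Q) = 0.0227 × (8570/327.539) = 0.594.
Since 0 < η < 1, the good is a necessity.

0.594 (necessity)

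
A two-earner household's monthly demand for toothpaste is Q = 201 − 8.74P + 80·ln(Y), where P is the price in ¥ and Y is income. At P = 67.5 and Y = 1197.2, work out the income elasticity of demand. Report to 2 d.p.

At P = 67.5, Y = 1197.2: Q = 178.069.
Holding P constant, ∂Q/∂Y = 80/Y = 0.0668226.
η_Y = (∂Q/∂Y)·(Y/Q) = 0.0668226 × (1197.2/178.069) = 0.45.

0.45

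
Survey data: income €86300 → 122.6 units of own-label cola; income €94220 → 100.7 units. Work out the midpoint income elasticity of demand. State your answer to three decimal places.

ΔQ = 100.7 − 122.6 = -21.9; midpoint Q̄ = (122.6 + 100.7)/2 = 111.65.
ΔI = 94220 − 86300 = 7920; midpoint Ī = (86300 + 94220)/2 = 90260.
η = (ΔQ/Q̄) ÷ (ΔI/Ī) = (-21.9/111.65) ÷ (7920/90260) = -2.235.

-2.235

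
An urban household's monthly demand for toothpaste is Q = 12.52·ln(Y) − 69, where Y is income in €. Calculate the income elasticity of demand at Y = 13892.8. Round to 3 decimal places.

At Y = 13892.8: Q = 50.430.
dQ/dY = 12.52/Y = 0.000901186 at this income.
η = (dQ/dY)·(Y/Q) = 0.000901186 × (13892.8/50.430) = 0.248.

0.248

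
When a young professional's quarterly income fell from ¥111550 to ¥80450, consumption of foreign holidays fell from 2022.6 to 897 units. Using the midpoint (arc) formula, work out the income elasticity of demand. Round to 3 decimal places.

2.380

ΔQ = 897 − 2022.6 = -1125.6; midpoint Q̄ = (2022.6 + 897)/2 = 1459.8.
ΔI = 80450 − 111550 = -31100; midpoint Ī = (111550 + 80450)/2 = 96000.
η = (ΔQ/Q̄) ÷ (ΔI/Ī) = (-1125.6/1459.8) ÷ (-31100/96000) = 2.380.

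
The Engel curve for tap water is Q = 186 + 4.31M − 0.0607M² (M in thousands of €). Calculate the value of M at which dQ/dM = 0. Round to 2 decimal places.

dQ/dM = 4.31 − 0.1214M.
The good is inferior where dQ/dM < 0. Setting dQ/dM = 0 gives M = 4.31 / 0.1214 = 35.50.

35.50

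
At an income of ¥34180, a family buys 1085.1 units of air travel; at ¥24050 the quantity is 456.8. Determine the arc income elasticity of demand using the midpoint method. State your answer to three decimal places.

2.342

ΔQ = 456.8 − 1085.1 = -628.3; midpoint Q̄ = (1085.1 + 456.8)/2 = 770.95.
ΔI = 24050 − 34180 = -10130; midpoint Ī = (34180 + 24050)/2 = 29115.
η = (ΔQ/Q̄) ÷ (ΔI/Ī) = (-628.3/770.95) ÷ (-10130/29115) = 2.342.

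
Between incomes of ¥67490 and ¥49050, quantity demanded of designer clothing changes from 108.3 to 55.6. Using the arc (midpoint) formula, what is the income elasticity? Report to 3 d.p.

2.032

ΔQ = 55.6 − 108.3 = -52.7; midpoint Q̄ = (108.3 + 55.6)/2 = 81.95.
ΔI = 49050 − 67490 = -18440; midpoint Ī = (67490 + 49050)/2 = 58270.
η = (ΔQ/Q̄) ÷ (ΔI/Ī) = (-52.7/81.95) ÷ (-18440/58270) = 2.032.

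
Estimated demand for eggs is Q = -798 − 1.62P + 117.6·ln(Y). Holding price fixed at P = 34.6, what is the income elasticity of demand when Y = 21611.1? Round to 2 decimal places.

0.37

At P = 34.6, Y = 21611.1: Q = 319.709.
Holding P constant, ∂Q/∂Y = 117.6/Y = 0.00544165.
η_Y = (∂Q/∂Y)·(Y/Q) = 0.00544165 × (21611.1/319.709) = 0.37.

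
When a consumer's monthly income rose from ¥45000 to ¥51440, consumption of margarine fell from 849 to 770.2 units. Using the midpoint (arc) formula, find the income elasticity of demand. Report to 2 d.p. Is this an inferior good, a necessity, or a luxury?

-0.73 (inferior good)

ΔQ = 770.2 − 849 = -78.8; midpoint Q̄ = (849 + 770.2)/2 = 809.6.
ΔI = 51440 − 45000 = 6440; midpoint Ī = (45000 + 51440)/2 = 48220.
η = (ΔQ/Q̄) ÷ (ΔI/Ī) = (-78.8/809.6) ÷ (6440/48220) = -0.73.
η < 0 ⇒ inferior good.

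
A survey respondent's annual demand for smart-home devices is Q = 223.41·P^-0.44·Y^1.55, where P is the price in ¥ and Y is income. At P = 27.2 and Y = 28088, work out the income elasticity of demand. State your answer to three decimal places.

1.550

For a multiplicative demand Q = A·P^α·Y^β, the income elasticity is β everywhere.
Here β = 1.55, so η = 1.550.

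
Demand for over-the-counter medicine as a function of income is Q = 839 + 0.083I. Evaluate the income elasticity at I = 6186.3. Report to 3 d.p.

At I = 6186.3: Q = 1352.463.
dQ/dI = 0.083.
η = (dQ/dI)·(I/Q) = 0.083 × (6186.3/1352.463) = 0.380.

0.380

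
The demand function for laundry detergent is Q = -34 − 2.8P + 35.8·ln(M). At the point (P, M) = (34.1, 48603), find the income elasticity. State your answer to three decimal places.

0.139

At P = 34.1, M = 48603: Q = 256.854.
Holding P constant, ∂Q/∂M = 35.8/M = 0.00073658.
η_M = (∂Q/∂M)·(M/Q) = 0.00073658 × (48603/256.854) = 0.139.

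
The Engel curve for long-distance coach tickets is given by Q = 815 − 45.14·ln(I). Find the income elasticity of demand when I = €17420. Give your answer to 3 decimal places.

At I = 17420: Q = 374.191.
dQ/dI = -45.14/I = -0.00259127 at this income.
η = (dQ/dI)·(I/Q) = -0.00259127 × (17420/374.191) = -0.121.

-0.121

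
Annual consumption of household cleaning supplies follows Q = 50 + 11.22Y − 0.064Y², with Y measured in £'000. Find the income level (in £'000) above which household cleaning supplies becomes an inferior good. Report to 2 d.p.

87.66

dQ/dY = 11.22 − 0.128Y.
The good is inferior where dQ/dY < 0. Setting dQ/dY = 0 gives Y = 11.22 / 0.128 = 87.66.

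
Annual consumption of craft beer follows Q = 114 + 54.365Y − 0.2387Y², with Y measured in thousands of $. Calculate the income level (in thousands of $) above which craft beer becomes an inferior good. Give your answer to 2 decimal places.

113.88

dQ/dY = 54.365 − 0.4774Y.
The good is inferior where dQ/dY < 0. Setting dQ/dY = 0 gives Y = 54.365 / 0.4774 = 113.88.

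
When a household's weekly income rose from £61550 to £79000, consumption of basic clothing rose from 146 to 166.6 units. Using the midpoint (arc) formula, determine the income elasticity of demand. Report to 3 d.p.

ΔQ = 166.6 − 146 = 20.6; midpoint Q̄ = (146 + 166.6)/2 = 156.3.
ΔI = 79000 − 61550 = 17450; midpoint Ī = (61550 + 79000)/2 = 70275.
η = (ΔQ/Q̄) ÷ (ΔI/Ī) = (20.6/156.3) ÷ (17450/70275) = 0.531.

0.531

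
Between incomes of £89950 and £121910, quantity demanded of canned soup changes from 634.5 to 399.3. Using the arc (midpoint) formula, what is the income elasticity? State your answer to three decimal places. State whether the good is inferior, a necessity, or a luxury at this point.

-1.508 (inferior good)

ΔQ = 399.3 − 634.5 = -235.2; midpoint Q̄ = (634.5 + 399.3)/2 = 516.9.
ΔI = 121910 − 89950 = 31960; midpoint Ī = (89950 + 121910)/2 = 105930.
η = (ΔQ/Q̄) ÷ (ΔI/Ī) = (-235.2/516.9) ÷ (31960/105930) = -1.508.
η < 0 ⇒ inferior good.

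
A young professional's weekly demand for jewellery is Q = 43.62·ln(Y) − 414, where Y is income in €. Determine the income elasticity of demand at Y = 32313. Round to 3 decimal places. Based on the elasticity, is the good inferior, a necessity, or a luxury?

1.121 (luxury)

At Y = 32313: Q = 38.916.
dQ/dY = 43.62/Y = 0.00134992 at this income.
η = (dQ/dY)·(Y/Q) = 0.00134992 × (32313/38.916) = 1.121.
Since η > 1, the good is a luxury.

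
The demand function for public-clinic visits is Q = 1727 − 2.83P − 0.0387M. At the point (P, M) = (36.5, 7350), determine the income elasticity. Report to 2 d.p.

At P = 36.5, M = 7350: Q = 1339.260.
Holding P constant, ∂Q/∂M = −0.0387.
η_M = (∂Q/∂M)·(M/Q) = -0.0387 × (7350/1339.260) = -0.21.

-0.21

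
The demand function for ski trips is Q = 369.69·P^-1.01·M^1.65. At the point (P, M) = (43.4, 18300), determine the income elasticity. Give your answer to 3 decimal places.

1.650

For a multiplicative demand Q = A·P^α·M^β, the income elasticity is β everywhere.
Here β = 1.65, so η = 1.650.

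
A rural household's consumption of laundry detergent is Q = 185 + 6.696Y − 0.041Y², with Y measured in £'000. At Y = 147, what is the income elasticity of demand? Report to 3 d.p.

-2.780

At Y = 147: Q = 283.3430.
dQ/dY = 6.696 − 0.082Y = -5.35800.
η = (dQ/dY)·(Y/Q) = -5.35800 × (147/283.3430) = -2.780.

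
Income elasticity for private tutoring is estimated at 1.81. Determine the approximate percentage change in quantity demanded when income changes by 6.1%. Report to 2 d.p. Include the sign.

%ΔQ ≈ η × %ΔI = 1.81 × 6.1% = 11.04%.

11.04%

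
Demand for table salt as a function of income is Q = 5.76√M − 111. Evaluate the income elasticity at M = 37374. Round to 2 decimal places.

0.56

At M = 37374: Q = 1002.544.
dQ/dM = 5.76/(2√M) = 0.0148973 at this income.
η = (dQ/dM)·(M/Q) = 0.0148973 × (37374/1002.544) = 0.56.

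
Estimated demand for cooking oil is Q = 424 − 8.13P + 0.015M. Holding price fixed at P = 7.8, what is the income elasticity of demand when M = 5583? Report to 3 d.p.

0.188

At P = 7.8, M = 5583: Q = 444.331.
Holding P constant, ∂Q/∂M = 0.015.
η_M = (∂Q/∂M)·(M/Q) = 0.015 × (5583/444.331) = 0.188.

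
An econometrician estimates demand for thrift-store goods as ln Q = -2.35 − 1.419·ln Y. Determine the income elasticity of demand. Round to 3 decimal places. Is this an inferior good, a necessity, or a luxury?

In a log-linear demand, the coefficient on ln Y is the income elasticity.
So η = -1.419.
η < 0 ⇒ inferior good.

-1.419 (inferior good)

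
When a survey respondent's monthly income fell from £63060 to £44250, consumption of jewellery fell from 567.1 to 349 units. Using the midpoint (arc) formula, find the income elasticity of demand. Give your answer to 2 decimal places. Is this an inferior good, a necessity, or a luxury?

1.36 (luxury)

ΔQ = 349 − 567.1 = -218.1; midpoint Q̄ = (567.1 + 349)/2 = 458.05.
ΔI = 44250 − 63060 = -18810; midpoint Ī = (63060 + 44250)/2 = 53655.
η = (ΔQ/Q̄) ÷ (ΔI/Ī) = (-218.1/458.05) ÷ (-18810/53655) = 1.36.
η > 1 ⇒ luxury.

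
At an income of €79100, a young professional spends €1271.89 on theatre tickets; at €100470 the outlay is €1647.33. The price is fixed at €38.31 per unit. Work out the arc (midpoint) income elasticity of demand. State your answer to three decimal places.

With a constant price, Q₁ = 1271.89/38.31 = 33.200 and Q₂ = 1647.33/38.31 = 43.000 (equivalently, work directly with expenditure since P cancels).
Midpoint %ΔQ = (1647.33 − 1271.89)/1459.61 = 0.25722; midpoint %ΔI = (100470 − 79100)/89785 = 0.23801.
η = 0.25722 / 0.23801 = 1.081.

1.081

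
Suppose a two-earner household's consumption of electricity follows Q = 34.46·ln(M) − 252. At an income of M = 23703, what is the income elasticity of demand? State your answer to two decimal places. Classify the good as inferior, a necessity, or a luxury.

0.36 (necessity)

At M = 23703: Q = 95.128.
dQ/dM = 34.46/M = 0.00145382 at this income.
η = (dQ/dM)·(M/Q) = 0.00145382 × (23703/95.128) = 0.36.
Since 0 < η < 1, the good is a necessity.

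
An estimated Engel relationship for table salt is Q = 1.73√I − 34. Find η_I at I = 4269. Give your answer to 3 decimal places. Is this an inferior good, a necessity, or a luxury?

0.715 (necessity)

At I = 4269: Q = 79.034.
dQ/dI = 1.73/(2√I) = 0.0132389 at this income.
η = (dQ/dI)·(I/Q) = 0.0132389 × (4269/79.034) = 0.715.
Since 0 < η < 1, the good is a necessity.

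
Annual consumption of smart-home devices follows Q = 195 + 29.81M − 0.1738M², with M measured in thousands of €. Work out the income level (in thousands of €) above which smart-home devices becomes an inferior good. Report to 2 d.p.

85.76

dQ/dM = 29.81 − 0.3476M.
The good is inferior where dQ/dM < 0. Setting dQ/dM = 0 gives M = 29.81 / 0.3476 = 85.76.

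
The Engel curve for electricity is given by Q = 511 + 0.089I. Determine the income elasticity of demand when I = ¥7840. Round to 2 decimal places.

0.58

At I = 7840: Q = 1208.760.
dQ/dI = 0.089.
η = (dQ/dI)·(I/Q) = 0.089 × (7840/1208.760) = 0.58.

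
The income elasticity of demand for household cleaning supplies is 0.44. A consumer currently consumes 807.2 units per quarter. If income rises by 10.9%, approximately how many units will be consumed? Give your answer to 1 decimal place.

845.9

%ΔQ ≈ η × %ΔI = 0.44 × 10.9% = 4.796%.
New Q ≈ 807.2 × (1 + 0.04796) = 845.9.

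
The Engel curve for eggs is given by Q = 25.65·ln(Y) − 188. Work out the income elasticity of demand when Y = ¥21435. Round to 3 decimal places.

At Y = 21435: Q = 67.802.
dQ/dY = 25.65/Y = 0.00119664 at this income.
η = (dQ/dY)·(Y/Q) = 0.00119664 × (21435/67.802) = 0.378.

0.378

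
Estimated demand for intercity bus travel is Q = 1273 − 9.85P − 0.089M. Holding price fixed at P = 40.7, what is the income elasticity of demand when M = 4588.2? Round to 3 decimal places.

-0.881

At P = 40.7, M = 4588.2: Q = 463.755.
Holding P constant, ∂Q/∂M = −0.089.
η_M = (∂Q/∂M)·(M/Q) = -0.089 × (4588.2/463.755) = -0.881.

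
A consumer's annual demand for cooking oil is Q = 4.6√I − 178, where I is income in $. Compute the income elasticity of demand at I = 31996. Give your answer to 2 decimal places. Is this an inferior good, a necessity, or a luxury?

0.64 (necessity)

At I = 31996: Q = 644.822.
dQ/dI = 4.6/(2√I) = 0.0128582 at this income.
η = (dQ/dI)·(I/Q) = 0.0128582 × (31996/644.822) = 0.64.
Since 0 < η < 1, the good is a necessity.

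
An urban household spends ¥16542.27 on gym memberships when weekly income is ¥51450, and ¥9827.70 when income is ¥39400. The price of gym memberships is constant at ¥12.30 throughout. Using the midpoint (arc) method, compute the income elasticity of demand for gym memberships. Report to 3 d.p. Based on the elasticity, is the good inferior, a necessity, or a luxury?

With a constant price, Q₁ = 16542.27/12.30 = 1344.900 and Q₂ = 9827.70/12.30 = 799.000 (equivalently, work directly with expenditure since P cancels).
Midpoint %ΔQ = (9827.70 − 16542.27)/13184.99 = -0.50926; midpoint %ΔI = (39400 − 51450)/45425 = -0.26527.
η = -0.50926 / -0.26527 = 1.920.
η > 1 ⇒ luxury.

1.920 (luxury)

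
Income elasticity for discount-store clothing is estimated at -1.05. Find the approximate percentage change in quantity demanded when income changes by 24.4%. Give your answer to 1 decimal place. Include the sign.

-25.6%

%ΔQ ≈ η × %ΔI = -1.05 × 24.4% = -25.6%.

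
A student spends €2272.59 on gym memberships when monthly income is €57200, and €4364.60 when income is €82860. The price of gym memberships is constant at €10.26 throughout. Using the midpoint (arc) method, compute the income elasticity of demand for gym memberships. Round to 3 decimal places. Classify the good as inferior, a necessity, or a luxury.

With a constant price, Q₁ = 2272.59/10.26 = 221.500 and Q₂ = 4364.60/10.26 = 425.400 (equivalently, work directly with expenditure since P cancels).
Midpoint %ΔQ = (4364.60 − 2272.59)/3318.60 = 0.63039; midpoint %ΔI = (82860 − 57200)/70030 = 0.36641.
η = 0.63039 / 0.36641 = 1.720.
η > 1 ⇒ luxury.

1.720 (luxury)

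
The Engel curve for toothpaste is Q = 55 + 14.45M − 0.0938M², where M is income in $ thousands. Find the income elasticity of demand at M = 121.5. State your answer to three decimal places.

-2.380

At M = 121.5: Q = 425.9760.
dQ/dM = 14.45 − 0.1876M = -8.34340.
η = (dQ/dM)·(M/Q) = -8.34340 × (121.5/425.9760) = -2.380.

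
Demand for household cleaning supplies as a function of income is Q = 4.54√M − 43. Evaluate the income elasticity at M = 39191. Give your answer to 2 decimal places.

At M = 39191: Q = 855.771.
dQ/dM = 4.54/(2√M) = 0.0114665 at this income.
η = (dQ/dM)·(M/Q) = 0.0114665 × (39191/855.771) = 0.53.

0.53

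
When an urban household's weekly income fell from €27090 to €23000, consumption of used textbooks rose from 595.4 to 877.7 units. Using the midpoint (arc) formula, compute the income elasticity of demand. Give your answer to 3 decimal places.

ΔQ = 877.7 − 595.4 = 282.3; midpoint Q̄ = (595.4 + 877.7)/2 = 736.55.
ΔI = 23000 − 27090 = -4090; midpoint Ī = (27090 + 23000)/2 = 25045.
η = (ΔQ/Q̄) ÷ (ΔI/Ī) = (282.3/736.55) ÷ (-4090/25045) = -2.347.

-2.347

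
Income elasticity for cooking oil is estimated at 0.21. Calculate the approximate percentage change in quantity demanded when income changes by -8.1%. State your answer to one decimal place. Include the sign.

%ΔQ ≈ η × %ΔI = 0.21 × (-8.1%) = -1.7%.

-1.7%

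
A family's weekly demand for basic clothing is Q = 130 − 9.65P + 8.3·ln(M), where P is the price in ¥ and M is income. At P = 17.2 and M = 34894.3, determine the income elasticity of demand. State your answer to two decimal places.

0.16

At P = 17.2, M = 34894.3: Q = 50.839.
Holding P constant, ∂Q/∂M = 8.3/M = 0.000237861.
η_M = (∂Q/∂M)·(M/Q) = 0.000237861 × (34894.3/50.839) = 0.16.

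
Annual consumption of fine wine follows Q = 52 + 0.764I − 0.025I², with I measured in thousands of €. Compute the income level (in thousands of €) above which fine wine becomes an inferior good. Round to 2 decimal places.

dQ/dI = 0.764 − 0.05I.
The good is inferior where dQ/dI < 0. Setting dQ/dI = 0 gives I = 0.764 / 0.05 = 15.28.

15.28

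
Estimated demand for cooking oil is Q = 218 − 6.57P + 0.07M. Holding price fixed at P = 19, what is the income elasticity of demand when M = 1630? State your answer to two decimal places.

At P = 19, M = 1630: Q = 207.270.
Holding P constant, ∂Q/∂M = 0.07.
η_M = (∂Q/∂M)·(M/Q) = 0.07 × (1630/207.270) = 0.55.

0.55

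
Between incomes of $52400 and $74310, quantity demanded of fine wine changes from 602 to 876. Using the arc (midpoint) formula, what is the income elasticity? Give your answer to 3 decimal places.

ΔQ = 876 − 602 = 274; midpoint Q̄ = (602 + 876)/2 = 739.
ΔI = 74310 − 52400 = 21910; midpoint Ī = (52400 + 74310)/2 = 63355.
η = (ΔQ/Q̄) ÷ (ΔI/Ī) = (274/739) ÷ (21910/63355) = 1.072.

1.072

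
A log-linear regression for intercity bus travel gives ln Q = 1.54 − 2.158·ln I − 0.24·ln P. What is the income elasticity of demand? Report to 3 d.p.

-2.158

In a log-linear demand, the coefficient on ln I is the income elasticity.
So η = -2.158.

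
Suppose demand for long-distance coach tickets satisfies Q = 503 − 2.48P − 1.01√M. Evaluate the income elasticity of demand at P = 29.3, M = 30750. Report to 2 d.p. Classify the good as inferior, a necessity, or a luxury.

At P = 29.3, M = 30750: Q = 253.226.
Holding P constant, ∂Q/∂M = -1.01/(2√M) = -0.00287984.
η_M = (∂Q/∂M)·(M/Q) = -0.00287984 × (30750/253.226) = -0.35.
Since η < 0, this is an inferior good.

-0.35 (inferior good)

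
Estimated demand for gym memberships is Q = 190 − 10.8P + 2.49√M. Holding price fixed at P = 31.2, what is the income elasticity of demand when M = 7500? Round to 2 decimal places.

At P = 31.2, M = 7500: Q = 68.680.
Holding P constant, ∂Q/∂M = 2.49/(2√M) = 0.014376.
η_M = (∂Q/∂M)·(M/Q) = 0.014376 × (7500/68.680) = 1.57.

1.57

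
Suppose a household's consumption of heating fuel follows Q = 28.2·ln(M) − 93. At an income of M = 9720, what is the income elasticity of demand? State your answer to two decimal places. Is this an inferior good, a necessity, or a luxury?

At M = 9720: Q = 165.931.
dQ/dM = 28.2/M = 0.00290123 at this income.
η = (dQ/dM)·(M/Q) = 0.00290123 × (9720/165.931) = 0.17.
Since 0 < η < 1, the good is a necessity.

0.17 (necessity)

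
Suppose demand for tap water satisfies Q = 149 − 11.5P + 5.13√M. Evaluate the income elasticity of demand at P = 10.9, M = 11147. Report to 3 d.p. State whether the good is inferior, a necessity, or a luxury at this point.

0.479 (necessity)

At P = 10.9, M = 11147: Q = 565.272.
Holding P constant, ∂Q/∂M = 5.13/(2√M) = 0.0242945.
η_M = (∂Q/∂M)·(M/Q) = 0.0242945 × (11147/565.272) = 0.479.
Since 0 < η < 1, this is a necessity.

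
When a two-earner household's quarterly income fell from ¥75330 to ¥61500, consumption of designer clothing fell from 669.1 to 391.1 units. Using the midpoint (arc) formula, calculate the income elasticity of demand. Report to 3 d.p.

ΔQ = 391.1 − 669.1 = -278; midpoint Q̄ = (669.1 + 391.1)/2 = 530.1.
ΔI = 61500 − 75330 = -13830; midpoint Ī = (75330 + 61500)/2 = 68415.
η = (ΔQ/Q̄) ÷ (ΔI/Ī) = (-278/530.1) ÷ (-13830/68415) = 2.594.

2.594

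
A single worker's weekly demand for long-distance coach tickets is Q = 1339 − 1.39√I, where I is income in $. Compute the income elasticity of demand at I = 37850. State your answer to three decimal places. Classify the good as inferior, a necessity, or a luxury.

-0.127 (inferior good)

At I = 37850: Q = 1068.574.
dQ/dI = -1.39/(2√I) = -0.00357233 at this income.
η = (dQ/dI)·(I/Q) = -0.00357233 × (37850/1068.574) = -0.127.
Since η < 0, the good is an inferior good.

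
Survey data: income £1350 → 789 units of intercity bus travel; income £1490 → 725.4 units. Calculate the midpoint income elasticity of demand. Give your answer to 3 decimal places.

-0.852

ΔQ = 725.4 − 789 = -63.6; midpoint Q̄ = (789 + 725.4)/2 = 757.2.
ΔI = 1490 − 1350 = 140; midpoint Ī = (1350 + 1490)/2 = 1420.
η = (ΔQ/Q̄) ÷ (ΔI/Ī) = (-63.6/757.2) ÷ (140/1420) = -0.852.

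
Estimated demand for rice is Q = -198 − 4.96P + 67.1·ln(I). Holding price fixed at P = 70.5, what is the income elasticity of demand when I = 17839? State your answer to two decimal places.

0.61

At P = 70.5, I = 17839: Q = 109.171.
Holding P constant, ∂Q/∂I = 67.1/I = 0.00376142.
η_I = (∂Q/∂I)·(I/Q) = 0.00376142 × (17839/109.171) = 0.61.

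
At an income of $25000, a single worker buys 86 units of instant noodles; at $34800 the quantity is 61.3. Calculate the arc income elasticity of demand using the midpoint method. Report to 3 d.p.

ΔQ = 61.3 − 86 = -24.7; midpoint Q̄ = (86 + 61.3)/2 = 73.65.
ΔI = 34800 − 25000 = 9800; midpoint Ī = (25000 + 34800)/2 = 29900.
η = (ΔQ/Q̄) ÷ (ΔI/Ī) = (-24.7/73.65) ÷ (9800/29900) = -1.023.

-1.023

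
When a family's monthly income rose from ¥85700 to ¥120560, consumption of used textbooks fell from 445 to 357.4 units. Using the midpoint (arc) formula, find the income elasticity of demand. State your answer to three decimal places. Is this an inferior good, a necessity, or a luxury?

ΔQ = 357.4 − 445 = -87.6; midpoint Q̄ = (445 + 357.4)/2 = 401.2.
ΔI = 120560 − 85700 = 34860; midpoint Ī = (85700 + 120560)/2 = 103130.
η = (ΔQ/Q̄) ÷ (ΔI/Ī) = (-87.6/401.2) ÷ (34860/103130) = -0.646.
η < 0 ⇒ inferior good.

-0.646 (inferior good)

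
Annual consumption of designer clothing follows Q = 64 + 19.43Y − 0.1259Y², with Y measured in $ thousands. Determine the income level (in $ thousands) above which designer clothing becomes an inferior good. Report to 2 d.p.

77.16

dQ/dY = 19.43 − 0.2518Y.
The good is inferior where dQ/dY < 0. Setting dQ/dY = 0 gives Y = 19.43 / 0.2518 = 77.16.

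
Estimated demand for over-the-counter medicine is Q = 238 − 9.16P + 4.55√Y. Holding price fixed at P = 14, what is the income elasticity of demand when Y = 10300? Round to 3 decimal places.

0.404

At P = 14, Y = 10300: Q = 571.535.
Holding P constant, ∂Q/∂Y = 4.55/(2√Y) = 0.0224162.
η_Y = (∂Q/∂Y)·(Y/Q) = 0.0224162 × (10300/571.535) = 0.404.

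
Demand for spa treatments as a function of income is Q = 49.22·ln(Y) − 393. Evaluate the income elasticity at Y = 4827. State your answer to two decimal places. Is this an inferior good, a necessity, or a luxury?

2.01 (luxury)

At Y = 4827: Q = 24.483.
dQ/dY = 49.22/Y = 0.0101968 at this income.
η = (dQ/dY)·(Y/Q) = 0.0101968 × (4827/24.483) = 2.01.
Since η > 1, the good is a luxury.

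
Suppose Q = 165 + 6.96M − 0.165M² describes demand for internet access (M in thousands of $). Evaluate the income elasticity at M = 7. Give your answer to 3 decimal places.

At M = 7: Q = 205.6350.
dQ/dM = 6.96 − 0.33M = 4.65000.
η = (dQ/dM)·(M/Q) = 4.65000 × (7/205.6350) = 0.158.

0.158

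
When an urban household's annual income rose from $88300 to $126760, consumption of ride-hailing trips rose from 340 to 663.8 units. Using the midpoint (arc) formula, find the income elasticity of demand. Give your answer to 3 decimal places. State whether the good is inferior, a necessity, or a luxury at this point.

1.804 (luxury)

ΔQ = 663.8 − 340 = 323.8; midpoint Q̄ = (340 + 663.8)/2 = 501.9.
ΔI = 126760 − 88300 = 38460; midpoint Ī = (88300 + 126760)/2 = 107530.
η = (ΔQ/Q̄) ÷ (ΔI/Ī) = (323.8/501.9) ÷ (38460/107530) = 1.804.
η > 1 ⇒ luxury.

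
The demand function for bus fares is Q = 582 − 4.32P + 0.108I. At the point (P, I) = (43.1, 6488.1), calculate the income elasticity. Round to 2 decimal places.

At P = 43.1, I = 6488.1: Q = 1096.523.
Holding P constant, ∂Q/∂I = 0.108.
η_I = (∂Q/∂I)·(I/Q) = 0.108 × (6488.1/1096.523) = 0.64.

0.64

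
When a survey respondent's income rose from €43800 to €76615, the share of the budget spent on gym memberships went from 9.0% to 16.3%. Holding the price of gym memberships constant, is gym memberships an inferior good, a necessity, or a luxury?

The budget share rises as income rises, so η > 1.

luxury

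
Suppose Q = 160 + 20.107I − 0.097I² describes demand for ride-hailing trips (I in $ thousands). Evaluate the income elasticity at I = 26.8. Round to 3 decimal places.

0.635

At I = 26.8: Q = 629.1983.
dQ/dI = 20.107 − 0.194I = 14.90780.
η = (dQ/dI)·(I/Q) = 14.90780 × (26.8/629.1983) = 0.635.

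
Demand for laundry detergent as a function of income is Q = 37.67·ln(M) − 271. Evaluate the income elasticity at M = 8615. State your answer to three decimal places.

At M = 8615: Q = 70.338.
dQ/dM = 37.67/M = 0.00437261 at this income.
η = (dQ/dM)·(M/Q) = 0.00437261 × (8615/70.338) = 0.536.

0.536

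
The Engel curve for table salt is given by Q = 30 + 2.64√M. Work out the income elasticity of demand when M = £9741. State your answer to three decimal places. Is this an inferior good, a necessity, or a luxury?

At M = 9741: Q = 290.559.
dQ/dM = 2.64/(2√M) = 0.0133743 at this income.
η = (dQ/dM)·(M/Q) = 0.0133743 × (9741/290.559) = 0.448.
Since 0 < η < 1, the good is a necessity.

0.448 (necessity)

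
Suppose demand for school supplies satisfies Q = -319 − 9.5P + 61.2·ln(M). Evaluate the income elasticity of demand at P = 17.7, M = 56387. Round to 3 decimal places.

At P = 17.7, M = 56387: Q = 182.378.
Holding P constant, ∂Q/∂M = 61.2/M = 0.00108536.
η_M = (∂Q/∂M)·(M/Q) = 0.00108536 × (56387/182.378) = 0.336.

0.336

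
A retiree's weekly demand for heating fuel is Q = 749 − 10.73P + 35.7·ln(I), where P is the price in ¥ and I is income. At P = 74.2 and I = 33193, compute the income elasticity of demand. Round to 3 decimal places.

0.110

At P = 74.2, I = 33193: Q = 324.474.
Holding P constant, ∂Q/∂I = 35.7/I = 0.00107553.
η_I = (∂Q/∂I)·(I/Q) = 0.00107553 × (33193/324.474) = 0.110.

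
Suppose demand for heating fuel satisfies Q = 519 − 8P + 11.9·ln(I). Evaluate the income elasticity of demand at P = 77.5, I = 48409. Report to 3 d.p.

0.435

At P = 77.5, I = 48409: Q = 27.371.
Holding P constant, ∂Q/∂I = 11.9/I = 0.000245822.
η_I = (∂Q/∂I)·(I/Q) = 0.000245822 × (48409/27.371) = 0.435.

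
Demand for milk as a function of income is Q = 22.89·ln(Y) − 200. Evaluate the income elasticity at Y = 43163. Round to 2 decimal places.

At Y = 43163: Q = 44.299.
dQ/dY = 22.89/Y = 0.000530315 at this income.
η = (dQ/dY)·(Y/Q) = 0.000530315 × (43163/44.299) = 0.52.

0.52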